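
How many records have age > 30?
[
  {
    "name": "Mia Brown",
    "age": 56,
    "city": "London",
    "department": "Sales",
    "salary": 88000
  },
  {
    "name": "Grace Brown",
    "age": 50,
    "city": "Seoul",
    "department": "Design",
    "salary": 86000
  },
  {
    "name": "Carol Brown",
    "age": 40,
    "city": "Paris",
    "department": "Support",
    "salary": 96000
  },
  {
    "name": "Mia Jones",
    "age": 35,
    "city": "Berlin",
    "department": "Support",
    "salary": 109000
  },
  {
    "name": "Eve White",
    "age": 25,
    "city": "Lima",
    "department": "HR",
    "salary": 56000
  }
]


Data: 5 records
Condition: age > 30

Checking each record:
  Mia Brown: 56 MATCH
  Grace Brown: 50 MATCH
  Carol Brown: 40 MATCH
  Mia Jones: 35 MATCH
  Eve White: 25

Count: 4

4


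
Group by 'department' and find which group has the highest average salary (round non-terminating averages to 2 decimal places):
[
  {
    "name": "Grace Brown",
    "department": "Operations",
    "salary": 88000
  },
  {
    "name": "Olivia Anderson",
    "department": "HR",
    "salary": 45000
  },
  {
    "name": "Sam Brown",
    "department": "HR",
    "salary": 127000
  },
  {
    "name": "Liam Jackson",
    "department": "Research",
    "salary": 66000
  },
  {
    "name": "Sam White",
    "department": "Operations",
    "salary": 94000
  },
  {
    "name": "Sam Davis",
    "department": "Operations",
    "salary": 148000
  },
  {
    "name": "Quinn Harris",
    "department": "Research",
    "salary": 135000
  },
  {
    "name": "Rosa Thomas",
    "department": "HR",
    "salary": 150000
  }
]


Group by: department

Groups:
  HR: 3 people, avg salary = 322000/3 ≈ $107333.33
  Operations: 3 people, avg salary = 330000/3 = $110000
  Research: 2 people, avg salary = 201000/2 = $100500

Highest average salary: Operations ($110000)

Operations ($110000)


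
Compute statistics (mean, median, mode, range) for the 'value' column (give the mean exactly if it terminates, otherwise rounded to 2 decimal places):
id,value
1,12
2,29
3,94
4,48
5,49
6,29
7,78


Data: [12, 29, 94, 48, 49, 29, 78]
Count: 7
Sum: 339
Mean: 339/7 ≈ 48.43 (rounded to 2 decimal places)
Sorted: [12, 29, 29, 48, 49, 78, 94]
Median: 48.0
Mode: 29 (2 times)
Range: 94 - 12 = 82
Min: 12, Max: 94

mean≈48.43, median=48.0, mode=29, range=82


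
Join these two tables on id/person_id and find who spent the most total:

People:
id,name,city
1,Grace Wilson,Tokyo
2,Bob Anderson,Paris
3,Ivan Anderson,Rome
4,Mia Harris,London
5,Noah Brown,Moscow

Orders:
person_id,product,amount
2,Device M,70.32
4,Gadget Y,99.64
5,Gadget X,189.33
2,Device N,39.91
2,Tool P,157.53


Join on: people.id = orders.person_id

Joined rows:
  Bob Anderson (Paris) bought Device M for $70.32
  Mia Harris (London) bought Gadget Y for $99.64
  Noah Brown (Moscow) bought Gadget X for $189.33
  Bob Anderson (Paris) bought Device N for $39.91
  Bob Anderson (Paris) bought Tool P for $157.53

Total per person:
  Bob Anderson: $267.76
  Noah Brown: $189.33
  Mia Harris: $99.64

Top spender: Bob Anderson ($267.76)

Bob Anderson ($267.76)


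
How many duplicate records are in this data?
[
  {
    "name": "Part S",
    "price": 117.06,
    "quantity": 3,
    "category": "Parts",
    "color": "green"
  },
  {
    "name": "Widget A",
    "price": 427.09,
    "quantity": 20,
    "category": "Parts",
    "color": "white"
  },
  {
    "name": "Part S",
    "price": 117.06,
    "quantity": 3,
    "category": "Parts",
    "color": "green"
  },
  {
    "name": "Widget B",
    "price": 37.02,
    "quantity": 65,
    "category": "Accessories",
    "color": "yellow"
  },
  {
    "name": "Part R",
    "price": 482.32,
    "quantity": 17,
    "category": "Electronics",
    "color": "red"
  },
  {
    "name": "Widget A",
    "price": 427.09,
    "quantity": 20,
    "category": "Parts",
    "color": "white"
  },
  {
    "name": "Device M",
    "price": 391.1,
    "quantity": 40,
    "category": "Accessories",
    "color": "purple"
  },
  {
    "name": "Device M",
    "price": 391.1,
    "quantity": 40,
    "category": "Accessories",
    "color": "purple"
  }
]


Checking 8 records for duplicates:

  Row 1: Part S ($117.06, qty 3)
  Row 2: Widget A ($427.09, qty 20)
  Row 3: Part S ($117.06, qty 3) <-- DUPLICATE
  Row 4: Widget B ($37.02, qty 65)
  Row 5: Part R ($482.32, qty 17)
  Row 6: Widget A ($427.09, qty 20) <-- DUPLICATE
  Row 7: Device M ($391.1, qty 40)
  Row 8: Device M ($391.1, qty 40) <-- DUPLICATE

Duplicates found: 3
Unique records: 5

3 duplicates, 5 unique


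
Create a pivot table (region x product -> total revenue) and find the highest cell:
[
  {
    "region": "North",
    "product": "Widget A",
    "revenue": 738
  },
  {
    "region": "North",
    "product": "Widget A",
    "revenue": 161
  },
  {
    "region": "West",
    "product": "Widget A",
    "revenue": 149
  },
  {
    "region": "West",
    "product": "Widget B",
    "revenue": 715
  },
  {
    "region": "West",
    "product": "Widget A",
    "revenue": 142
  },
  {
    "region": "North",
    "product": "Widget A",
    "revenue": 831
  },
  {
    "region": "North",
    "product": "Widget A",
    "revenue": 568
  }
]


Pivot: region (rows) x product (columns) -> total revenue

     Widget A      Widget B    
North         2298             0  
West           291           715  

Highest: North / Widget A = $2298

North / Widget A = $2298


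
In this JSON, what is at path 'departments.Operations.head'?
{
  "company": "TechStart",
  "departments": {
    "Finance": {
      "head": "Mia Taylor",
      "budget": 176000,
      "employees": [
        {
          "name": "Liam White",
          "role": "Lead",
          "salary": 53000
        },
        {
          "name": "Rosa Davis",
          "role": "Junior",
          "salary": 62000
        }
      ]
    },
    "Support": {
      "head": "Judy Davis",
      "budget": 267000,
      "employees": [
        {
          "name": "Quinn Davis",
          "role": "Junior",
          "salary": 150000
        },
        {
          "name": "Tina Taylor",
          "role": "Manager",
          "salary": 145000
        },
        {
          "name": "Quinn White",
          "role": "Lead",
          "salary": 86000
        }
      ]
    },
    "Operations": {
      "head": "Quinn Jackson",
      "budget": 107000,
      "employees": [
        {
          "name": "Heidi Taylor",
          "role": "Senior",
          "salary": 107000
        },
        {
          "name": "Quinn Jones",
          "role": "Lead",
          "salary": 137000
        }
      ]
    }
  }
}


Path: departments.Operations.head

Navigate:
  -> departments
  -> Operations
  -> head = 'Quinn Jackson'

Quinn Jackson


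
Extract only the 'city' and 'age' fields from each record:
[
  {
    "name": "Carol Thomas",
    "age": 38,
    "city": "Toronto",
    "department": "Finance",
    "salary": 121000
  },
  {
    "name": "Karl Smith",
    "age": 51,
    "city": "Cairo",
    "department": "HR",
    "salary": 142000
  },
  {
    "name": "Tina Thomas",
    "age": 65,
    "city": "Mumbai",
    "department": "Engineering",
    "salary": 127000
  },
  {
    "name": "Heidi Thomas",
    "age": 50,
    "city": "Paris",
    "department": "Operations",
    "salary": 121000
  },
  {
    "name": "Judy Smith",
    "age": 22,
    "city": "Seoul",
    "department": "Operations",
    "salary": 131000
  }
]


Original: 5 records with fields: name, age, city, department, salary
Keep: ['city', 'age']
Drop: ['name', 'department', 'salary']
Result: 5 records, 2 fields each

[
  {
    "city": "Toronto",
    "age": 38
  },
  {
    "city": "Cairo",
    "age": 51
  },
  {
    "city": "Mumbai",
    "age": 65
  },
  {
    "city": "Paris",
    "age": 50
  },
  {
    "city": "Seoul",
    "age": 22
  }
]


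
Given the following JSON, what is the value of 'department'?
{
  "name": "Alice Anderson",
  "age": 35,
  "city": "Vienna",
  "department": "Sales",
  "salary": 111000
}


Looking up field 'department'
Value: Sales

Sales


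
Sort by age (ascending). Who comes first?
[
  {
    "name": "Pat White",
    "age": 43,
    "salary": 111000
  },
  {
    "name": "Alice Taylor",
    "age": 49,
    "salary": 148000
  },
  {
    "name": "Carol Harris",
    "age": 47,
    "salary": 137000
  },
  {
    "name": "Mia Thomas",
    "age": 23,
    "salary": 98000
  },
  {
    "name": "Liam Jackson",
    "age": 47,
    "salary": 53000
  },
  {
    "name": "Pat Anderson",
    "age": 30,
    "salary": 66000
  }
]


Sort by: age (ascending)

Sorted order:
  1. Mia Thomas (age = 23)
  2. Pat Anderson (age = 30)
  3. Pat White (age = 43)
  4. Carol Harris (age = 47)
  5. Liam Jackson (age = 47)
  6. Alice Taylor (age = 49)

First: Mia Thomas

Mia Thomas


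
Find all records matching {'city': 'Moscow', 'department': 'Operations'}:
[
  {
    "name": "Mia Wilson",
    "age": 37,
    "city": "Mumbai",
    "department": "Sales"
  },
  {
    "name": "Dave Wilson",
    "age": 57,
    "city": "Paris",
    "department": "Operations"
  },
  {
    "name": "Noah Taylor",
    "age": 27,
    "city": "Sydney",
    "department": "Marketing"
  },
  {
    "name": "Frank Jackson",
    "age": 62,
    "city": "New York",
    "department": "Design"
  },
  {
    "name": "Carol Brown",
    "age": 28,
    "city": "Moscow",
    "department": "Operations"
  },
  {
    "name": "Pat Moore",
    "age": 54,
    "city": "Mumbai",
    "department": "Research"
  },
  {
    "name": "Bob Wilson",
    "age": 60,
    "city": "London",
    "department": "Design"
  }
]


Search criteria: {'city': 'Moscow', 'department': 'Operations'}

Checking 7 records:
  Mia Wilson: {city: Mumbai, department: Sales}
  Dave Wilson: {city: Paris, department: Operations}
  Noah Taylor: {city: Sydney, department: Marketing}
  Frank Jackson: {city: New York, department: Design}
  Carol Brown: {city: Moscow, department: Operations} <-- MATCH
  Pat Moore: {city: Mumbai, department: Research}
  Bob Wilson: {city: London, department: Design}

Matches: ["Carol Brown"]

["Carol Brown"]


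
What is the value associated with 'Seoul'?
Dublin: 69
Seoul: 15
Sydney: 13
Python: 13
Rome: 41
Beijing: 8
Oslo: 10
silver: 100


Looking up key 'Seoul'
Value: 15

15


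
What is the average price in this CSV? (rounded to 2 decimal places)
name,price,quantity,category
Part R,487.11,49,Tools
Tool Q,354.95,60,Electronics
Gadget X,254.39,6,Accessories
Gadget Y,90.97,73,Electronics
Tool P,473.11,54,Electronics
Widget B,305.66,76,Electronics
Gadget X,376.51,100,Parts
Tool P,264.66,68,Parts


Computing average price:
Values: [487.11, 354.95, 254.39, 90.97, 473.11, 305.66, 376.51, 264.66]
Sum = 2607.36
Count = 8
Average = 2607.36/8 = 325.92

325.92


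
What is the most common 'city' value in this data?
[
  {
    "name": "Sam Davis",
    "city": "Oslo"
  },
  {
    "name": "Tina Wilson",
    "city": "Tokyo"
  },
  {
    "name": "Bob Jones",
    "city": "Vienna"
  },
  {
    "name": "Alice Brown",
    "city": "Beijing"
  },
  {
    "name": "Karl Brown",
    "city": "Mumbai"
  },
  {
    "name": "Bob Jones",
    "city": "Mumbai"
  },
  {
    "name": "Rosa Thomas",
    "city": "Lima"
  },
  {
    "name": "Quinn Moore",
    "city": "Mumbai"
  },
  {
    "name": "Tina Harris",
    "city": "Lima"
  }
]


Counting 'city' values across 9 records:

  Mumbai: 3 ###
  Lima: 2 ##
  Oslo: 1 #
  Tokyo: 1 #
  Vienna: 1 #
  Beijing: 1 #

Most common: Mumbai (3 times)

Mumbai (3 times)


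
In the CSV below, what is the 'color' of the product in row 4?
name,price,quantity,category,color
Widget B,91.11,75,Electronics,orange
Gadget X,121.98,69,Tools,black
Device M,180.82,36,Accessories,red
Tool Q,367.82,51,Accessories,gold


Query: Row 4 ('Tool Q'), column 'color'
Value: gold

gold


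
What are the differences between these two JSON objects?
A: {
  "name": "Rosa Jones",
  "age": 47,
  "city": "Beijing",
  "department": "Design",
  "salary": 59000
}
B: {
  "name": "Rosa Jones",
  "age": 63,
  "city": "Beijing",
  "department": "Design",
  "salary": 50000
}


Comparing each field (in key order):
  name: same
  age: DIFFERENT
  city: same
  department: same
  salary: DIFFERENT
Differences:
  age: 47 -> 63
  salary: 59000 -> 50000

2 field(s) changed

2 changes: age, salary


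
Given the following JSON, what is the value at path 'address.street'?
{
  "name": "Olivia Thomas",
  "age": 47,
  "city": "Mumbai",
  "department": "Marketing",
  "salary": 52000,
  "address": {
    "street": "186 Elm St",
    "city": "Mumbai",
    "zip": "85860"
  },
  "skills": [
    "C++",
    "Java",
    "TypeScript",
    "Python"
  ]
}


Query: address.street
Path: address -> street
Value: 186 Elm St

186 Elm St


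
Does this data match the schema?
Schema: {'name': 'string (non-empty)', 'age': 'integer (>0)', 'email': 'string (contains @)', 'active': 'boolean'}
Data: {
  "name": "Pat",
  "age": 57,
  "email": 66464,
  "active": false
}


Validating each field against schema:
  name: OK (non-empty string)
  age: OK (positive integer)
  email: FAIL (66464 is not a string)
  active: OK (boolean)

Result: INVALID (1 error: email)

INVALID (1 error: email)


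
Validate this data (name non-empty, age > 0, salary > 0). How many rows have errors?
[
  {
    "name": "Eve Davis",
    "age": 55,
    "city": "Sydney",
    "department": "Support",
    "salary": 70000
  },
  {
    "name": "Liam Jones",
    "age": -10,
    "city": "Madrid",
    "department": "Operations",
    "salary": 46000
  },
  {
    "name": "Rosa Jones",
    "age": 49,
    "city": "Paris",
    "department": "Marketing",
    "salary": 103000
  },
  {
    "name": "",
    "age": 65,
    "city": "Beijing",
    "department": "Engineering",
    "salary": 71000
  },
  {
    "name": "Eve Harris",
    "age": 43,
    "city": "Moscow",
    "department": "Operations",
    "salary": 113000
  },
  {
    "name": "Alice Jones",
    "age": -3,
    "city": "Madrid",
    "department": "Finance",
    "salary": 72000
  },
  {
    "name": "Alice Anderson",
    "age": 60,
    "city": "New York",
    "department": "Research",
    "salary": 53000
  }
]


Validating 7 records:
Rules: name non-empty, age > 0, salary > 0

  Row 1 (Eve Davis): OK
  Row 2 (Liam Jones): negative age: -10
  Row 3 (Rosa Jones): OK
  Row 4 (???): empty name
  Row 5 (Eve Harris): OK
  Row 6 (Alice Jones): negative age: -3
  Row 7 (Alice Anderson): OK

Total errors: 3

3 errors


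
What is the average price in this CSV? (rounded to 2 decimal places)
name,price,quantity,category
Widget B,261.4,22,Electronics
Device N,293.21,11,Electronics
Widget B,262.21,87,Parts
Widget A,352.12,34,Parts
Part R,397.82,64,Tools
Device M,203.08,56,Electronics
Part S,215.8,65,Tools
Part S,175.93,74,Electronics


Computing average price:
Values: [261.4, 293.21, 262.21, 352.12, 397.82, 203.08, 215.8, 175.93]
Sum = 2161.57
Count = 8
Average = 2161.57/8 = 270.19625 exactly -> 270.20 (rounded half-up to 2 decimal places)

270.20


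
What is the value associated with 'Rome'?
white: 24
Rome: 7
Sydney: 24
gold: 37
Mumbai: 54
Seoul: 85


Looking up key 'Rome'
Value: 7

7


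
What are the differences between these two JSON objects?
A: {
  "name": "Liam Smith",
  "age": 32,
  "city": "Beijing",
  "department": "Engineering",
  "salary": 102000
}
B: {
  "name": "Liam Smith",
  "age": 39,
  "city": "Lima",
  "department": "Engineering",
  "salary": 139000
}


Comparing each field (in key order):
  name: same
  age: DIFFERENT
  city: DIFFERENT
  department: same
  salary: DIFFERENT
Differences:
  age: 32 -> 39
  city: Beijing -> Lima
  salary: 102000 -> 139000

3 field(s) changed

3 changes: age, city, salary


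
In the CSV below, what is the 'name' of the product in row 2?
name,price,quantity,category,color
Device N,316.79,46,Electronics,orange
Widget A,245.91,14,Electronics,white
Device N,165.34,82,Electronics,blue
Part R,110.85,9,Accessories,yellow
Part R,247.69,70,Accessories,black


Query: Row 2 ('Widget A'), column 'name'
Value: Widget A

Widget A


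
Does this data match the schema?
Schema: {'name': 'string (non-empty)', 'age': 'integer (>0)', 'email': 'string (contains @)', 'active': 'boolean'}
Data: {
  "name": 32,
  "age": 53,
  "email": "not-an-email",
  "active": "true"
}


Validating each field against schema:
  name: FAIL (32 is not a string)
  age: OK (positive integer)
  email: FAIL ("not-an-email" does not contain @)
  active: FAIL ("true" is not a boolean)

Result: INVALID (3 errors: name, email, active)

INVALID (3 errors: name, email, active)


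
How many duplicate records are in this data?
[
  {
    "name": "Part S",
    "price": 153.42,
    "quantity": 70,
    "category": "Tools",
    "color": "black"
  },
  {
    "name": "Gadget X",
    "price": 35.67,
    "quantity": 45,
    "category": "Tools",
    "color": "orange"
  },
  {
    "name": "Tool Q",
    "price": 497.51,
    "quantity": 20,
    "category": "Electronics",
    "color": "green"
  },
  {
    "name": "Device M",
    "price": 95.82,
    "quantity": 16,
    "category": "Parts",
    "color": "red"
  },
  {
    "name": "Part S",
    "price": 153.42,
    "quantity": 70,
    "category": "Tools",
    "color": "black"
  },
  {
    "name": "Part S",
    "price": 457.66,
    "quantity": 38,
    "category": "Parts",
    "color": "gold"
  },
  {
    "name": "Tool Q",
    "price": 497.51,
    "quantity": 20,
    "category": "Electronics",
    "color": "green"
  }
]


Checking 7 records for duplicates:

  Row 1: Part S ($153.42, qty 70)
  Row 2: Gadget X ($35.67, qty 45)
  Row 3: Tool Q ($497.51, qty 20)
  Row 4: Device M ($95.82, qty 16)
  Row 5: Part S ($153.42, qty 70) <-- DUPLICATE
  Row 6: Part S ($457.66, qty 38)
  Row 7: Tool Q ($497.51, qty 20) <-- DUPLICATE

Duplicates found: 2
Unique records: 5

2 duplicates, 5 unique


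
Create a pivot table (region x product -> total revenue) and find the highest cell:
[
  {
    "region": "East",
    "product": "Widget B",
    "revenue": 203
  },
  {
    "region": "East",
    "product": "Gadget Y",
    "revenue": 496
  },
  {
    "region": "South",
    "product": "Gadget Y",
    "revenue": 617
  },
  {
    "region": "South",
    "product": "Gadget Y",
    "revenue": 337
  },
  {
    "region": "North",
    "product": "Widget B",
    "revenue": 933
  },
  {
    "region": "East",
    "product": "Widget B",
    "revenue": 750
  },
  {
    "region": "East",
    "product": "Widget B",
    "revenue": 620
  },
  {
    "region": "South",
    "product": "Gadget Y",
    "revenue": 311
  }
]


Pivot: region (rows) x product (columns) -> total revenue

     Gadget Y      Widget B    
East           496          1573  
North            0           933  
South         1265             0  

Highest: East / Widget B = $1573

East / Widget B = $1573


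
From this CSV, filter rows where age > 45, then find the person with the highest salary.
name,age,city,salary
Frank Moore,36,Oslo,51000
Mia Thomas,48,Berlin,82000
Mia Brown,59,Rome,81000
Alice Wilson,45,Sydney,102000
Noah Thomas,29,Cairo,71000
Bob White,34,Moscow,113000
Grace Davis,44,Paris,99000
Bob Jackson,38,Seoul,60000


Filter: age > 45
Sort by: salary (descending)

Filtered records (2):
  Mia Thomas, age 48, salary $82000
  Mia Brown, age 59, salary $81000

Highest salary: Mia Thomas ($82000)

Mia Thomas


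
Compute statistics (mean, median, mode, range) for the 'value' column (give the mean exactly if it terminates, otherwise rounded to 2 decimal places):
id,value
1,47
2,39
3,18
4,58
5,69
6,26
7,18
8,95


Data: [47, 39, 18, 58, 69, 26, 18, 95]
Count: 8
Sum: 370
Mean: 370/8 = 46.25
Sorted: [18, 18, 26, 39, 47, 58, 69, 95]
Median: 43.0
Mode: 18 (2 times)
Range: 95 - 18 = 77
Min: 18, Max: 95

mean=46.25, median=43.0, mode=18, range=77


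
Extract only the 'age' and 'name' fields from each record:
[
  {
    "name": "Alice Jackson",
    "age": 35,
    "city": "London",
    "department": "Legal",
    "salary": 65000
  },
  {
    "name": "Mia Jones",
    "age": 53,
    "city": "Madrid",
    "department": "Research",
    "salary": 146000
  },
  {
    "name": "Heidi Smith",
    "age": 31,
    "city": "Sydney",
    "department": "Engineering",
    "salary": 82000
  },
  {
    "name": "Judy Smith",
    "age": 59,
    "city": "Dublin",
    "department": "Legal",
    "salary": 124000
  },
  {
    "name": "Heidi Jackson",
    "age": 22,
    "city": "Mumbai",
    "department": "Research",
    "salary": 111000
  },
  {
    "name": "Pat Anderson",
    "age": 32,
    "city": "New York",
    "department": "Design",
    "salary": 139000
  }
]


Original: 6 records with fields: name, age, city, department, salary
Keep: ['age', 'name']
Drop: ['city', 'department', 'salary']
Result: 6 records, 2 fields each

[
  {
    "age": 35,
    "name": "Alice Jackson"
  },
  {
    "age": 53,
    "name": "Mia Jones"
  },
  {
    "age": 31,
    "name": "Heidi Smith"
  },
  {
    "age": 59,
    "name": "Judy Smith"
  },
  {
    "age": 22,
    "name": "Heidi Jackson"
  },
  {
    "age": 32,
    "name": "Pat Anderson"
  }
]


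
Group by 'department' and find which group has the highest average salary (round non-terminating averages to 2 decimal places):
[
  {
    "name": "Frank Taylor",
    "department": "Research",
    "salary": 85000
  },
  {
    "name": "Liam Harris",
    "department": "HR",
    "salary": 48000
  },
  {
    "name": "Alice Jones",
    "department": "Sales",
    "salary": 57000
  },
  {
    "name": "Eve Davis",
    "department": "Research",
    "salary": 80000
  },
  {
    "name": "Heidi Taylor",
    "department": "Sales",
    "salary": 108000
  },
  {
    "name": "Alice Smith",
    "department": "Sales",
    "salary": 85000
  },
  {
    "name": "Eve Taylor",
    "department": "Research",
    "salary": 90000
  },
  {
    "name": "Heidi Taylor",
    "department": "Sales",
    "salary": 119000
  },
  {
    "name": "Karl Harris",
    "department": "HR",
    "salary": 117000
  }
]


Group by: department

Groups:
  HR: 2 people, avg salary = 165000/2 = $82500
  Research: 3 people, avg salary = 255000/3 = $85000
  Sales: 4 people, avg salary = 369000/4 = $92250

Highest average salary: Sales ($92250)

Sales ($92250)


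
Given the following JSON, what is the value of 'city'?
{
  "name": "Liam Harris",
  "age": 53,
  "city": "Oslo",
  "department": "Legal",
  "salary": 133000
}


Looking up field 'city'
Value: Oslo

Oslo


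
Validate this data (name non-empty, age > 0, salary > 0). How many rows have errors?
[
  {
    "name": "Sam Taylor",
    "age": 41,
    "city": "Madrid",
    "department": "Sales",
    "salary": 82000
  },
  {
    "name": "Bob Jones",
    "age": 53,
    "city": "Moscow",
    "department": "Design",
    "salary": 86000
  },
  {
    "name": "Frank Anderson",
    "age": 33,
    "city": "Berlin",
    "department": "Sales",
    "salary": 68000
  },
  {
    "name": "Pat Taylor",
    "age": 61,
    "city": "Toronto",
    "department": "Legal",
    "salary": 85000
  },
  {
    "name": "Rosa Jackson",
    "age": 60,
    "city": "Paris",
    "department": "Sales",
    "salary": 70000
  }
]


Validating 5 records:
Rules: name non-empty, age > 0, salary > 0

  Row 1 (Sam Taylor): OK
  Row 2 (Bob Jones): OK
  Row 3 (Frank Anderson): OK
  Row 4 (Pat Taylor): OK
  Row 5 (Rosa Jackson): OK

Total errors: 0

0 errors


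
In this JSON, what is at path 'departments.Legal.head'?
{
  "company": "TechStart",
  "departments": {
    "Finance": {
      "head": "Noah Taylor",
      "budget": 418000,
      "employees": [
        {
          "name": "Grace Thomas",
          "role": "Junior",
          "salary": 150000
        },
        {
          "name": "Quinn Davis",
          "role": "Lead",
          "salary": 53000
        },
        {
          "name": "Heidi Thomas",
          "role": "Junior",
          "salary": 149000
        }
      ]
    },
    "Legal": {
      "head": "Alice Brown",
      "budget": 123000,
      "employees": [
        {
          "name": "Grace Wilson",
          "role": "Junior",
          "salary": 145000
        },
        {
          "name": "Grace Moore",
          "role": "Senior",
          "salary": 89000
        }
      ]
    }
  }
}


Path: departments.Legal.head

Navigate:
  -> departments
  -> Legal
  -> head = 'Alice Brown'

Alice Brown


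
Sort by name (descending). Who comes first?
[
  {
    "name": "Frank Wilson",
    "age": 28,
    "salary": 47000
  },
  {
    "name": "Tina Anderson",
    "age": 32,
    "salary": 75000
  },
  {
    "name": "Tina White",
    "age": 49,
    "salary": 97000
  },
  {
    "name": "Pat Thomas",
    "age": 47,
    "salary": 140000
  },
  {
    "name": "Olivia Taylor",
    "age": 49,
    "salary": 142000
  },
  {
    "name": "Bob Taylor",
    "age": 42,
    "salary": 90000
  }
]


Sort by: name (descending)

Sorted order:
  1. Tina White (name = Tina White)
  2. Tina Anderson (name = Tina Anderson)
  3. Pat Thomas (name = Pat Thomas)
  4. Olivia Taylor (name = Olivia Taylor)
  5. Frank Wilson (name = Frank Wilson)
  6. Bob Taylor (name = Bob Taylor)

First: Tina White

Tina White


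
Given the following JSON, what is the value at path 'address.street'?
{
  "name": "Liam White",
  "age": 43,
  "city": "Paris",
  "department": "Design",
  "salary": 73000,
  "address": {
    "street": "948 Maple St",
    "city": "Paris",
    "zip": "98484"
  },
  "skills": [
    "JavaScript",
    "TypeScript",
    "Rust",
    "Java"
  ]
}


Query: address.street
Path: address -> street
Value: 948 Maple St

948 Maple St


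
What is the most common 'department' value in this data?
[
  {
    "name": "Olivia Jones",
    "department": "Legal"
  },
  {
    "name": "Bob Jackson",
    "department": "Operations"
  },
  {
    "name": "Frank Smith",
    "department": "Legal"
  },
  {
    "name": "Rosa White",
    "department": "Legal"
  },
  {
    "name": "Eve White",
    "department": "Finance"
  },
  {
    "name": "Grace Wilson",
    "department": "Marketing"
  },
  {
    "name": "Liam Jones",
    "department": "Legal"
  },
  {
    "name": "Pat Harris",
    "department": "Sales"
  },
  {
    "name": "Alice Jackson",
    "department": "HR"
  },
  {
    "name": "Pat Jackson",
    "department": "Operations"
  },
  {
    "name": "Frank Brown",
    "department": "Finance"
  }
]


Counting 'department' values across 11 records:

  Legal: 4 ####
  Operations: 2 ##
  Finance: 2 ##
  Marketing: 1 #
  Sales: 1 #
  HR: 1 #

Most common: Legal (4 times)

Legal (4 times)


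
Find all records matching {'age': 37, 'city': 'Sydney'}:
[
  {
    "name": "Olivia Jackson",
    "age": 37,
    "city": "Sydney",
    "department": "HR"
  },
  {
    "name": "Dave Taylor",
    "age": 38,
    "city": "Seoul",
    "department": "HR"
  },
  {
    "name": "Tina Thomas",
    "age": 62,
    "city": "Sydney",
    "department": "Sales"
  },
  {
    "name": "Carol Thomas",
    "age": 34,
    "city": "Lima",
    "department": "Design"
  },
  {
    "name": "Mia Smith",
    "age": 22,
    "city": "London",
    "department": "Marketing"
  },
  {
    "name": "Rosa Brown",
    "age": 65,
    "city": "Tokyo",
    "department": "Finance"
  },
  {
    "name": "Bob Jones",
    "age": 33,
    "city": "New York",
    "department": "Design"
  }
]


Search criteria: {'age': 37, 'city': 'Sydney'}

Checking 7 records:
  Olivia Jackson: {age: 37, city: Sydney} <-- MATCH
  Dave Taylor: {age: 38, city: Seoul}
  Tina Thomas: {age: 62, city: Sydney}
  Carol Thomas: {age: 34, city: Lima}
  Mia Smith: {age: 22, city: London}
  Rosa Brown: {age: 65, city: Tokyo}
  Bob Jones: {age: 33, city: New York}

Matches: ["Olivia Jackson"]

["Olivia Jackson"]


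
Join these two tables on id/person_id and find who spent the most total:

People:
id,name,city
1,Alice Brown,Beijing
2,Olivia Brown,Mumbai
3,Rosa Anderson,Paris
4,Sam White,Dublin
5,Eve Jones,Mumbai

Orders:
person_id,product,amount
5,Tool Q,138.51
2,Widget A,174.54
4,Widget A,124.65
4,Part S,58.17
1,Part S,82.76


Join on: people.id = orders.person_id

Joined rows:
  Eve Jones (Mumbai) bought Tool Q for $138.51
  Olivia Brown (Mumbai) bought Widget A for $174.54
  Sam White (Dublin) bought Widget A for $124.65
  Sam White (Dublin) bought Part S for $58.17
  Alice Brown (Beijing) bought Part S for $82.76

Total per person:
  Sam White: $182.82
  Olivia Brown: $174.54
  Eve Jones: $138.51
  Alice Brown: $82.76

Top spender: Sam White ($182.82)

Sam White ($182.82)


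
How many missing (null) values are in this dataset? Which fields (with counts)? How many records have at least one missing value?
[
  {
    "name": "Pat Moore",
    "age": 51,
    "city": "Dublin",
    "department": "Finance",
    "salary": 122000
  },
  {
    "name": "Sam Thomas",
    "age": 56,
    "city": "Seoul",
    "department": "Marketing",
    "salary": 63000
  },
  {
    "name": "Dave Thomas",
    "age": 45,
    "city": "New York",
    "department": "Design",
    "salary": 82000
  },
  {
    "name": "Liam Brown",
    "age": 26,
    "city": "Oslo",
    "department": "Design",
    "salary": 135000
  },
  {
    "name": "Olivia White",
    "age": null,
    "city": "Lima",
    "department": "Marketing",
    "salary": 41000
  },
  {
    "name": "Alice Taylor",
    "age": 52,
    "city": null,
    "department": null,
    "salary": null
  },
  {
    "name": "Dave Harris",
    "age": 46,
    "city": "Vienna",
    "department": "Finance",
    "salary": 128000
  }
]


Checking for missing (null) values in 7 records:

  Pat Moore: complete
  Sam Thomas: complete
  Dave Thomas: complete
  Liam Brown: complete
  Olivia White: age
  Alice Taylor: city, department, salary
  Dave Harris: complete

Per field:
  name: 0 missing
  age: 1 missing
  city: 1 missing
  department: 1 missing
  salary: 1 missing

Total missing values: 4
Records with any missing: 2

4 missing values (age: 1, city: 1, department: 1, salary: 1); 2 incomplete records


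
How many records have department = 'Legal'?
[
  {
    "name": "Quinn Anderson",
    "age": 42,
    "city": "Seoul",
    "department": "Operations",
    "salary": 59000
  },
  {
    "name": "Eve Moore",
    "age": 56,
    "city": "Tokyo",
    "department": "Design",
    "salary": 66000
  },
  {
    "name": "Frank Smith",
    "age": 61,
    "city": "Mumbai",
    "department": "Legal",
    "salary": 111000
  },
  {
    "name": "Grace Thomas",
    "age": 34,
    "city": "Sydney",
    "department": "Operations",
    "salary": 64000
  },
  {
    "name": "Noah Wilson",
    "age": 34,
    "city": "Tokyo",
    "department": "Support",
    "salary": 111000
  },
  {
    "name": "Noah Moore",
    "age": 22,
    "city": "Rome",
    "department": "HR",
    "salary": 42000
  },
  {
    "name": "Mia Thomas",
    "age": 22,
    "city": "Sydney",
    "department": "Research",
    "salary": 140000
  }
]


Data: 7 records
Condition: department = 'Legal'

Checking each record:
  Quinn Anderson: Operations
  Eve Moore: Design
  Frank Smith: Legal MATCH
  Grace Thomas: Operations
  Noah Wilson: Support
  Noah Moore: HR
  Mia Thomas: Research

Count: 1

1


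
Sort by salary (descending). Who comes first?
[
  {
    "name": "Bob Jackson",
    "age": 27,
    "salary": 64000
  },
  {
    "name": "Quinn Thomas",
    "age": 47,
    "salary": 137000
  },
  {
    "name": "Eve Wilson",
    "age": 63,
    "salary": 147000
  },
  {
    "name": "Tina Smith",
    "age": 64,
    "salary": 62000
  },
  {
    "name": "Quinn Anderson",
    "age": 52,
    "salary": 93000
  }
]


Sort by: salary (descending)

Sorted order:
  1. Eve Wilson (salary = 147000)
  2. Quinn Thomas (salary = 137000)
  3. Quinn Anderson (salary = 93000)
  4. Bob Jackson (salary = 64000)
  5. Tina Smith (salary = 62000)

First: Eve Wilson

Eve Wilson


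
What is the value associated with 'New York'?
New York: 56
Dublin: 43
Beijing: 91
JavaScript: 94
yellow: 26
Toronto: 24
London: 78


Looking up key 'New York'
Value: 56

56


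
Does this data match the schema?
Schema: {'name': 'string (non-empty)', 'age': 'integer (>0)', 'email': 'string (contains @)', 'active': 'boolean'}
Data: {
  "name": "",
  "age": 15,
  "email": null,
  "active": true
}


Validating each field against schema:
  name: FAIL ("" is an empty string)
  age: OK (positive integer)
  email: FAIL (null is not a string)
  active: OK (boolean)

Result: INVALID (2 errors: name, email)

INVALID (2 errors: name, email)


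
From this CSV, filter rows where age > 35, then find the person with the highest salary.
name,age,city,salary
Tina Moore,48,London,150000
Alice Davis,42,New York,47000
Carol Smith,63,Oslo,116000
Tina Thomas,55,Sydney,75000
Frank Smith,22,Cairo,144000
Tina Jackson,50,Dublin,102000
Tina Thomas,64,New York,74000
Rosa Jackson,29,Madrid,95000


Filter: age > 35
Sort by: salary (descending)

Filtered records (6):
  Tina Moore, age 48, salary $150000
  Carol Smith, age 63, salary $116000
  Tina Jackson, age 50, salary $102000
  Tina Thomas, age 55, salary $75000
  Tina Thomas, age 64, salary $74000
  Alice Davis, age 42, salary $47000

Highest salary: Tina Moore ($150000)

Tina Moore


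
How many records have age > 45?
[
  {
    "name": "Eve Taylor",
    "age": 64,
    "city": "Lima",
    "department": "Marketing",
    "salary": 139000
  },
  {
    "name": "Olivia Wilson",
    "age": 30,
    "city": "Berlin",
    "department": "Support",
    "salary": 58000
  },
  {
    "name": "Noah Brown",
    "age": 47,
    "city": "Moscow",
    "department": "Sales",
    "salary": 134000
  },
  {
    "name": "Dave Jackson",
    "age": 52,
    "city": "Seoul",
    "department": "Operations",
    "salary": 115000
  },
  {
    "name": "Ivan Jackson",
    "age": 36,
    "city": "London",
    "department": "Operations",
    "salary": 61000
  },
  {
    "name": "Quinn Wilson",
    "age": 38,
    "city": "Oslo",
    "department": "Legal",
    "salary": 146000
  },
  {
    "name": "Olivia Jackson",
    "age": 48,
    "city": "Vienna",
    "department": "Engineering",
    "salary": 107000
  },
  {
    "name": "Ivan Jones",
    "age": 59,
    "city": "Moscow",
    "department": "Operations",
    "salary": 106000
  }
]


Data: 8 records
Condition: age > 45

Checking each record:
  Eve Taylor: 64 MATCH
  Olivia Wilson: 30
  Noah Brown: 47 MATCH
  Dave Jackson: 52 MATCH
  Ivan Jackson: 36
  Quinn Wilson: 38
  Olivia Jackson: 48 MATCH
  Ivan Jones: 59 MATCH

Count: 5

5


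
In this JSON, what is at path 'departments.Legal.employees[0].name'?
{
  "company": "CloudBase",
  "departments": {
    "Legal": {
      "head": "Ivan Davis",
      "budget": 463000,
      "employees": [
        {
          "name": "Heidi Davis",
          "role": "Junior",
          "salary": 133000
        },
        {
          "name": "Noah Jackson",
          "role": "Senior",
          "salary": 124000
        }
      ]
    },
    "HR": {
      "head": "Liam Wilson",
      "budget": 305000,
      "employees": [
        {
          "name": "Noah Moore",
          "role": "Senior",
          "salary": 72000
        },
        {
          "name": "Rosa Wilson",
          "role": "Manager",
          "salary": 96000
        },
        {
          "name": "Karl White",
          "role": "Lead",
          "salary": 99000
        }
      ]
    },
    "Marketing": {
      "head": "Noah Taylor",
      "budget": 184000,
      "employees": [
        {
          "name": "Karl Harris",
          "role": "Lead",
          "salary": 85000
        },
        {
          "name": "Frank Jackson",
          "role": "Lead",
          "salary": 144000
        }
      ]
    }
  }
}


Path: departments.Legal.employees[0].name

Navigate:
  -> departments
  -> Legal
  -> employees[0].name = 'Heidi Davis'

Heidi Davis


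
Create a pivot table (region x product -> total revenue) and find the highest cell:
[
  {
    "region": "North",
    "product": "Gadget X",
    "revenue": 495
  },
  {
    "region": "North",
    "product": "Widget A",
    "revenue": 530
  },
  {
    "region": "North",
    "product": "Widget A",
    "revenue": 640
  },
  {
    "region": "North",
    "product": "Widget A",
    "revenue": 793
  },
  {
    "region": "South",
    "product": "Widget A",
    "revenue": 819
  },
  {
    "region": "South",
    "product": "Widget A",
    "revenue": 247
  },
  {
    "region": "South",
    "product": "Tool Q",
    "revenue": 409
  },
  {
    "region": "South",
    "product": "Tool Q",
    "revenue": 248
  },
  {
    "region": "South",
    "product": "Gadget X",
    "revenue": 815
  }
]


Pivot: region (rows) x product (columns) -> total revenue

     Gadget X      Tool Q        Widget A    
North          495             0          1963  
South          815           657          1066  

Highest: North / Widget A = $1963

North / Widget A = $1963


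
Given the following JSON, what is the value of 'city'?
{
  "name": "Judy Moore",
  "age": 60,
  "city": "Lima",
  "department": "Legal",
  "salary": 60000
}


Looking up field 'city'
Value: Lima

Lima


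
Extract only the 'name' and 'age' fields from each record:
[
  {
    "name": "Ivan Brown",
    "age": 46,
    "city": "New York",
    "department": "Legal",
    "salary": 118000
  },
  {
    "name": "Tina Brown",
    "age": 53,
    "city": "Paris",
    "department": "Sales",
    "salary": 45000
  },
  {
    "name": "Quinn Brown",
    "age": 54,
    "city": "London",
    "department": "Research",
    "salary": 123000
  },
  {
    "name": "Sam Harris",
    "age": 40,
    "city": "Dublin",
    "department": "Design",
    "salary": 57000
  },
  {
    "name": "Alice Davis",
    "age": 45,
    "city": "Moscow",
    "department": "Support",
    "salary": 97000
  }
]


Original: 5 records with fields: name, age, city, department, salary
Keep: ['name', 'age']
Drop: ['city', 'department', 'salary']
Result: 5 records, 2 fields each

[
  {
    "name": "Ivan Brown",
    "age": 46
  },
  {
    "name": "Tina Brown",
    "age": 53
  },
  {
    "name": "Quinn Brown",
    "age": 54
  },
  {
    "name": "Sam Harris",
    "age": 40
  },
  {
    "name": "Alice Davis",
    "age": 45
  }
]


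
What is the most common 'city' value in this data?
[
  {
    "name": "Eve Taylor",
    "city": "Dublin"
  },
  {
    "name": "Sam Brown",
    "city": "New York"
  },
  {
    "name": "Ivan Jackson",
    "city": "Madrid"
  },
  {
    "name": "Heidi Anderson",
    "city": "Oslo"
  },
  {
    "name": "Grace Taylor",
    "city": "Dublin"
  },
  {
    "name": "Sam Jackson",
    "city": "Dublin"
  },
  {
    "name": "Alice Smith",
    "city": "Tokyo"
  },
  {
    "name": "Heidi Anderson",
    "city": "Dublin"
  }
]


Counting 'city' values across 8 records:

  Dublin: 4 ####
  New York: 1 #
  Madrid: 1 #
  Oslo: 1 #
  Tokyo: 1 #

Most common: Dublin (4 times)

Dublin (4 times)


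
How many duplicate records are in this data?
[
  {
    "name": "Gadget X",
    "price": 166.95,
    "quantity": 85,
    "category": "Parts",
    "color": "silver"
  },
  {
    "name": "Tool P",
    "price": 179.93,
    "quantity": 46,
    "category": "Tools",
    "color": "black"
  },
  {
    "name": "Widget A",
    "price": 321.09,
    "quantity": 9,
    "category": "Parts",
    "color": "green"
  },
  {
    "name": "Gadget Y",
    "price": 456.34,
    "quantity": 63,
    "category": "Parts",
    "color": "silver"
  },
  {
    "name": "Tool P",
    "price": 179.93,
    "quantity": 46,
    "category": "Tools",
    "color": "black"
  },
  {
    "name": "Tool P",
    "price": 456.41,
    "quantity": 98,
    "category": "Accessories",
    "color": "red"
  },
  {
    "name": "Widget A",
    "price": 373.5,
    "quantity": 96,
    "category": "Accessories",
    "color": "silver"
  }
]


Checking 7 records for duplicates:

  Row 1: Gadget X ($166.95, qty 85)
  Row 2: Tool P ($179.93, qty 46)
  Row 3: Widget A ($321.09, qty 9)
  Row 4: Gadget Y ($456.34, qty 63)
  Row 5: Tool P ($179.93, qty 46) <-- DUPLICATE
  Row 6: Tool P ($456.41, qty 98)
  Row 7: Widget A ($373.5, qty 96)

Duplicates found: 1
Unique records: 6

1 duplicates, 6 unique


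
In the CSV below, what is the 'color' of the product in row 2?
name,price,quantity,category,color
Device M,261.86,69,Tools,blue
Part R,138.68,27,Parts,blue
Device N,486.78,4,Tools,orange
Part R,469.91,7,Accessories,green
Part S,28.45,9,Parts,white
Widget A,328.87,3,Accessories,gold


Query: Row 2 ('Part R'), column 'color'
Value: blue

blue


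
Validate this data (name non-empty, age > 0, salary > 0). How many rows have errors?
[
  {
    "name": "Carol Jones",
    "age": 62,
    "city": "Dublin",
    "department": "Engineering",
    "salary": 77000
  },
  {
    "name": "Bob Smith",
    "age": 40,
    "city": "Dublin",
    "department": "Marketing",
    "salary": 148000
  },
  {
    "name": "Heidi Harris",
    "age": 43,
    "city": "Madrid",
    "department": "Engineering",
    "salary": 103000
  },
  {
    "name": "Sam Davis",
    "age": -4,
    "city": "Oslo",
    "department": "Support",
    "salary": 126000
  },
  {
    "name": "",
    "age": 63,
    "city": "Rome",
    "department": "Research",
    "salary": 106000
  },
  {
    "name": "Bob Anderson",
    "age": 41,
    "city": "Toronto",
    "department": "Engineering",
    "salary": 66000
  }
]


Validating 6 records:
Rules: name non-empty, age > 0, salary > 0

  Row 1 (Carol Jones): OK
  Row 2 (Bob Smith): OK
  Row 3 (Heidi Harris): OK
  Row 4 (Sam Davis): negative age: -4
  Row 5 (???): empty name
  Row 6 (Bob Anderson): OK

Total errors: 2

2 errors
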